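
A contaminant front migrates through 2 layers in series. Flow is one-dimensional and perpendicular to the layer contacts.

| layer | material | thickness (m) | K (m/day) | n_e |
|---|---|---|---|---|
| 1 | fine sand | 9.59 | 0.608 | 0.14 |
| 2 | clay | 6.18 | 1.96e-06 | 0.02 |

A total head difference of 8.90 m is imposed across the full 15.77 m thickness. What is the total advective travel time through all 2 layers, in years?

1420

With flow normal to the layers, continuity requires the same specific discharge q through every layer.
Σ(b_i/K_i) = 9.59/0.608 + 6.18/1.96e-06 = 3.153e+06 d.
q = Δh / Σ(b_i/K_i) = 8.90 / 3.153e+06 = 2.823e-06 m/day.
In each layer the seepage velocity is v_i = q/n_i, so the layer transit time is t_i = b_i·n_i / q:
  layer 1 (fine sand): t_1 = 9.59 × 0.14 / 2.823e-06 = 4.757e+05 d
  layer 2 (clay): t_2 = 6.18 × 0.02 / 2.823e-06 = 43789 d
Total t = Σ t_i = 5.194e+05 days = 1422 years.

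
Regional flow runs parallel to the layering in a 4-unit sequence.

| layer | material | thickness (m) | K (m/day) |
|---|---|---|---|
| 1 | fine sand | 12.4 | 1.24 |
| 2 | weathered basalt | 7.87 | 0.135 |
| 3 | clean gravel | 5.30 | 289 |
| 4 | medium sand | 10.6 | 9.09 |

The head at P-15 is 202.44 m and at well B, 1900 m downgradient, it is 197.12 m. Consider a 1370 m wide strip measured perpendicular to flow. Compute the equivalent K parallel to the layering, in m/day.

45.5

Flow is parallel to layering, so each bed carries its own Darcy discharge and the transmissivities add.
Σ(K_i·b_i) = 1.24×12.4 + 0.135×7.87 + 289×5.30 + 9.09×10.6 = 1644 m²/day.
Total thickness b = 36.17 m, so K_eq = Σ(K_i·b_i)/b = 45.47 m/day.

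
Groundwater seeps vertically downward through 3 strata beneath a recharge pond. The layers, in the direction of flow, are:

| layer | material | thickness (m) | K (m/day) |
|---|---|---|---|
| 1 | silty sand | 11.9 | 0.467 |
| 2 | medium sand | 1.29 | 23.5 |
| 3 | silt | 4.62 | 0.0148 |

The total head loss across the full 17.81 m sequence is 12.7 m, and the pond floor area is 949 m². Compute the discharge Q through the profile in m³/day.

Flow is perpendicular to layering, so the layers act in series and the equivalent K is the thickness-weighted harmonic mean.
Total thickness L = 11.9 + 1.29 + 4.62 = 17.81 m.
Σ(b_i/K_i) = 11.9/0.467 + 1.29/23.5 + 4.62/0.0148 = 337.7 d.
K_eq = L / Σ(b_i/K_i) = 17.81 / 337.7 = 0.05274 m/day.
Q = K_eq · A · (Δh/L) = 0.05274 × 949 × (12.7/17.81) = 35.69 m³/day.

35.7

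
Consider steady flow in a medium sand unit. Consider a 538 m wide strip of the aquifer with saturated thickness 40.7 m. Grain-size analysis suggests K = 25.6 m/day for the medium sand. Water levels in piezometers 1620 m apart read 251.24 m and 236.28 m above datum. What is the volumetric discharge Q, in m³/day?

5180

Cross-sectional area A = 538 × 40.7 = 21897 m².
Hydraulic gradient i = (251.24 − 236.28) / 1620 = 14.96 / 1620 = 0.009235.
Darcy's law: Q = K · A · i = 25.60 × 21897 × 0.009235 = 5176 m³/day.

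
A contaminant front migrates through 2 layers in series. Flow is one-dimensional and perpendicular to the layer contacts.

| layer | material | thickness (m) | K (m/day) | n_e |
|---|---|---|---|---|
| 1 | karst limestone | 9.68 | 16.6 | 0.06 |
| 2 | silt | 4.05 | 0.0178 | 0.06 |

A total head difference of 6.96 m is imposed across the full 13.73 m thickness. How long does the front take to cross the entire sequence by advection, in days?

With flow normal to the layers, continuity requires the same specific discharge q through every layer.
Σ(b_i/K_i) = 9.68/16.6 + 4.05/0.0178 = 228.1 d.
q = Δh / Σ(b_i/K_i) = 6.96 / 228.1 = 0.03051 m/day.
In each layer the seepage velocity is v_i = q/n_i, so the layer transit time is t_i = b_i·n_i / q:
  layer 1 (karst limestone): t_1 = 9.68 × 0.06 / 0.03051 = 19.04 d
  layer 2 (silt): t_2 = 4.05 × 0.06 / 0.03051 = 7.964 d
Total t = Σ t_i = 27.00 days.

27.0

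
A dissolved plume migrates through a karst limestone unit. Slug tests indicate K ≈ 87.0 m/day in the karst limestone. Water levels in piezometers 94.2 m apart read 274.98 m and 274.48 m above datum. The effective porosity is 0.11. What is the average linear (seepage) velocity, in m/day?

Hydraulic gradient i = (274.98 − 274.48) / 94.2 = 0.5 / 94.2 = 0.005308.
Darcy flux q = K · i = 87.00 × 0.005308 = 0.4618 m/day.
Seepage velocity v = q / n_e = 0.4618 / 0.11 = 4.198 m/day.

4.20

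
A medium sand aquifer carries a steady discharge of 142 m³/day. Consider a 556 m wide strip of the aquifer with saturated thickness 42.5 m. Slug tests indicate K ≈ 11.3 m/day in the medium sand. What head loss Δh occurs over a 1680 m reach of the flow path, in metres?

0.893

Cross-sectional area A = 556 × 42.5 = 23630 m².
From Q = K·A·i, i = Q / (K·A) = 142 / (11.30 × 23630) = 0.0005318.
Head loss Δh = i · L = 0.0005318 × 1680 = 0.8934 m.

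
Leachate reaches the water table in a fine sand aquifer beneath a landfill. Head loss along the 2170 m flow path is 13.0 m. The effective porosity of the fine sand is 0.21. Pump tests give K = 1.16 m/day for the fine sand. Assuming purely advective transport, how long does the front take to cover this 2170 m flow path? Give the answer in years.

180

Hydraulic gradient i = Δh / L = 13.0 / 2170 = 0.005991.
Darcy flux q = K · i = 1.160 × 0.005991 = 0.006949 m/day.
Seepage velocity v = q / n_e = 0.006949 / 0.21 = 0.03309 m/day.
Travel time t = L / v = 2170 / 0.03309 = 65575 days = 179.5 years.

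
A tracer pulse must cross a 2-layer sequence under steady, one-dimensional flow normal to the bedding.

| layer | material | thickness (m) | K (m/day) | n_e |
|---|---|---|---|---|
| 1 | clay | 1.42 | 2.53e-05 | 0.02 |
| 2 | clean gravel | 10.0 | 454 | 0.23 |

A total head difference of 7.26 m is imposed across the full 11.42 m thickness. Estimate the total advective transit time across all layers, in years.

With flow normal to the layers, continuity requires the same specific discharge q through every layer.
Σ(b_i/K_i) = 1.42/2.53e-05 + 10.0/454 = 56127 d.
q = Δh / Σ(b_i/K_i) = 7.26 / 56127 = 0.0001294 m/day.
In each layer the seepage velocity is v_i = q/n_i, so the layer transit time is t_i = b_i·n_i / q:
  layer 1 (clay): t_1 = 1.42 × 0.02 / 0.0001294 = 219.6 d
  layer 2 (clean gravel): t_2 = 10.0 × 0.23 / 0.0001294 = 17781 d
Total t = Σ t_i = 18001 days = 49.28 years.

49.3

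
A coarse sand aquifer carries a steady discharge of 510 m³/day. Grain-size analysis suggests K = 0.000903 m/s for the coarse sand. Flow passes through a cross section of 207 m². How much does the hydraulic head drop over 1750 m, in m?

55.3

Convert K: 0.000903 m/s × 86400 = 78.02 m/day.
From Q = K·A·i, i = Q / (K·A) = 510 / (78.02 × 207.0) = 0.03158.
Head loss Δh = i · L = 0.03158 × 1750 = 55.26 m.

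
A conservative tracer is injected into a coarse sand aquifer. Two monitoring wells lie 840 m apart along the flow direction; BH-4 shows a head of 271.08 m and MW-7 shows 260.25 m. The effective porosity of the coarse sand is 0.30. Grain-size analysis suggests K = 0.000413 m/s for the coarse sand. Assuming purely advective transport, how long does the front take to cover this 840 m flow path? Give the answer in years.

Convert K: 0.000413 m/s × 86400 = 35.68 m/day.
Hydraulic gradient i = (271.08 − 260.25) / 840 = 10.83 / 840 = 0.01289.
Darcy flux q = K · i = 35.68 × 0.01289 = 0.4601 m/day.
Seepage velocity v = q / n_e = 0.4601 / 0.30 = 1.534 m/day.
Travel time t = L / v = 840 / 1.534 = 547.8 days = 1.500 years.

1.50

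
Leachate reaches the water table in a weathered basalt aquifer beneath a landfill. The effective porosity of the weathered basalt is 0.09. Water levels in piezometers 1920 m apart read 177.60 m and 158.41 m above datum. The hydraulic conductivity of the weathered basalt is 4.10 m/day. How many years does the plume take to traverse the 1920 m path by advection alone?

Hydraulic gradient i = (177.60 − 158.41) / 1920 = 19.19 / 1920 = 0.009995.
Darcy flux q = K · i = 4.100 × 0.009995 = 0.04098 m/day.
Seepage velocity v = q / n_e = 0.04098 / 0.09 = 0.4553 m/day.
Travel time t = L / v = 1920 / 0.4553 = 4217 days = 11.55 years.

11.5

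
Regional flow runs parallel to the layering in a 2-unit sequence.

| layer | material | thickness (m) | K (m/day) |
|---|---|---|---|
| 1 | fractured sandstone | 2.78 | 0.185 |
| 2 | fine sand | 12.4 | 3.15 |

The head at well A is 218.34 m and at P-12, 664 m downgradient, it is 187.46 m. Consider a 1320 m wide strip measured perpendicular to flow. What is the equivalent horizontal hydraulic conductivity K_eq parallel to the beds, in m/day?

2.61

Flow is parallel to layering, so each bed carries its own Darcy discharge and the transmissivities add.
Σ(K_i·b_i) = 0.185×2.78 + 3.15×12.4 = 39.57 m²/day.
Total thickness b = 15.18 m, so K_eq = Σ(K_i·b_i)/b = 2.607 m/day.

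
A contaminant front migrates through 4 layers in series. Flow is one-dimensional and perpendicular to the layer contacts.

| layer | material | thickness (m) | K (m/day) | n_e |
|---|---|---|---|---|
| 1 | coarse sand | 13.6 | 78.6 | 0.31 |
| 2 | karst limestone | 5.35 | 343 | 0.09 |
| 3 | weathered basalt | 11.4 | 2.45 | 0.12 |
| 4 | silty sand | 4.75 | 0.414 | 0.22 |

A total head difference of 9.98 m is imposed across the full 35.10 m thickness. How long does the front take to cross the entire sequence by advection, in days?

11.6

With flow normal to the layers, continuity requires the same specific discharge q through every layer.
Σ(b_i/K_i) = 13.6/78.6 + 5.35/343 + 11.4/2.45 + 4.75/0.414 = 16.32 d.
q = Δh / Σ(b_i/K_i) = 9.98 / 16.32 = 0.6117 m/day.
In each layer the seepage velocity is v_i = q/n_i, so the layer transit time is t_i = b_i·n_i / q:
  layer 1 (coarse sand): t_1 = 13.6 × 0.31 / 0.6117 = 6.892 d
  layer 2 (karst limestone): t_2 = 5.35 × 0.09 / 0.6117 = 0.7871 d
  layer 3 (weathered basalt): t_3 = 11.4 × 0.12 / 0.6117 = 2.236 d
  layer 4 (silty sand): t_4 = 4.75 × 0.22 / 0.6117 = 1.708 d
Total t = Σ t_i = 11.62 days.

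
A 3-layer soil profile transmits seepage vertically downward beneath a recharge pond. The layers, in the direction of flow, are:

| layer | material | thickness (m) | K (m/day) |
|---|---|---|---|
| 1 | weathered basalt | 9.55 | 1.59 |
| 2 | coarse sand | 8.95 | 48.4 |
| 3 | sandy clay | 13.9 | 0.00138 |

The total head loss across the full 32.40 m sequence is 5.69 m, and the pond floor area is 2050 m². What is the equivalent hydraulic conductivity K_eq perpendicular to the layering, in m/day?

0.00321

Flow is perpendicular to layering, so the layers act in series and the equivalent K is the thickness-weighted harmonic mean.
Total thickness L = 9.55 + 8.95 + 13.9 = 32.40 m.
Σ(b_i/K_i) = 9.55/1.59 + 8.95/48.4 + 13.9/0.00138 = 10079 d.
K_eq = L / Σ(b_i/K_i) = 32.40 / 10079 = 0.003215 m/day.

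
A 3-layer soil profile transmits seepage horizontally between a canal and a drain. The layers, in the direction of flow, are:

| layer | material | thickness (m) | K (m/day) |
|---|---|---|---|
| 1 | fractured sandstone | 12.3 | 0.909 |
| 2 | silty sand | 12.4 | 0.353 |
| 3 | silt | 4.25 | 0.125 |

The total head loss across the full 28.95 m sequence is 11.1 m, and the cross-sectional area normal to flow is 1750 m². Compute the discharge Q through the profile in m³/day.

Flow is perpendicular to layering, so the layers act in series and the equivalent K is the thickness-weighted harmonic mean.
Total thickness L = 12.3 + 12.4 + 4.25 = 28.95 m.
Σ(b_i/K_i) = 12.3/0.909 + 12.4/0.353 + 4.25/0.125 = 82.66 d.
K_eq = L / Σ(b_i/K_i) = 28.95 / 82.66 = 0.3502 m/day.
Q = K_eq · A · (Δh/L) = 0.3502 × 1750 × (11.1/28.95) = 235.0 m³/day.

235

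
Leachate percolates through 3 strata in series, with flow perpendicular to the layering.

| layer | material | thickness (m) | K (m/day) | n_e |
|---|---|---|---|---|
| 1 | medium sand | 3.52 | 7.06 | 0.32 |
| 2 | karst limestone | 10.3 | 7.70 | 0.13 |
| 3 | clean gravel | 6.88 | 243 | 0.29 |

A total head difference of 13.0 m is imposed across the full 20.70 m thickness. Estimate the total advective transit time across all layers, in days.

0.640

With flow normal to the layers, continuity requires the same specific discharge q through every layer.
Σ(b_i/K_i) = 3.52/7.06 + 10.3/7.70 + 6.88/243 = 1.865 d.
q = Δh / Σ(b_i/K_i) = 13.0 / 1.865 = 6.972 m/day.
In each layer the seepage velocity is v_i = q/n_i, so the layer transit time is t_i = b_i·n_i / q:
  layer 1 (medium sand): t_1 = 3.52 × 0.32 / 6.972 = 0.1616 d
  layer 2 (karst limestone): t_2 = 10.3 × 0.13 / 6.972 = 0.1920 d
  layer 3 (clean gravel): t_3 = 6.88 × 0.29 / 6.972 = 0.2862 d
Total t = Σ t_i = 0.6398 days.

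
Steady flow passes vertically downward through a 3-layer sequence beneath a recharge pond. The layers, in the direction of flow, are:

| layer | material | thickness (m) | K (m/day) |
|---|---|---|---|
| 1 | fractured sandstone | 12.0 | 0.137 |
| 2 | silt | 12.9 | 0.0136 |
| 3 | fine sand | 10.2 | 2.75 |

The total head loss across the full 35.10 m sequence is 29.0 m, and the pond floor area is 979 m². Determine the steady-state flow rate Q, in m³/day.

Flow is perpendicular to layering, so the layers act in series and the equivalent K is the thickness-weighted harmonic mean.
Total thickness L = 12.0 + 12.9 + 10.2 = 35.10 m.
Σ(b_i/K_i) = 12.0/0.137 + 12.9/0.0136 + 10.2/2.75 = 1040 d.
K_eq = L / Σ(b_i/K_i) = 35.10 / 1040 = 0.03376 m/day.
Q = K_eq · A · (Δh/L) = 0.03376 × 979 × (29.0/35.10) = 27.30 m³/day.

27.3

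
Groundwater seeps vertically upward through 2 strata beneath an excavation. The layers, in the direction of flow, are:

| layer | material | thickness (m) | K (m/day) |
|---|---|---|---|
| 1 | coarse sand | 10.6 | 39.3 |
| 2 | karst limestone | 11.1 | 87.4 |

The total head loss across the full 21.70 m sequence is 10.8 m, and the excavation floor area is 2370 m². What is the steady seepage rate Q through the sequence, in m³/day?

64500

Flow is perpendicular to layering, so the layers act in series and the equivalent K is the thickness-weighted harmonic mean.
Total thickness L = 10.6 + 11.1 = 21.70 m.
Σ(b_i/K_i) = 10.6/39.3 + 11.1/87.4 = 0.3967 d.
K_eq = L / Σ(b_i/K_i) = 21.70 / 0.3967 = 54.70 m/day.
Q = K_eq · A · (Δh/L) = 54.70 × 2370 × (10.8/21.70) = 64519 m³/day.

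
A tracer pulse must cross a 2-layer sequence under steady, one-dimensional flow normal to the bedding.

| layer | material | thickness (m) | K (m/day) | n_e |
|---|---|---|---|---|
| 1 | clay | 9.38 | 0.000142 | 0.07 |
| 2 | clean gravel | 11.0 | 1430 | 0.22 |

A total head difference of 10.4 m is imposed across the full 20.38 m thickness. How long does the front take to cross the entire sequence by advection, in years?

With flow normal to the layers, continuity requires the same specific discharge q through every layer.
Σ(b_i/K_i) = 9.38/0.000142 + 11.0/1430 = 66056 d.
q = Δh / Σ(b_i/K_i) = 10.4 / 66056 = 0.0001574 m/day.
In each layer the seepage velocity is v_i = q/n_i, so the layer transit time is t_i = b_i·n_i / q:
  layer 1 (clay): t_1 = 9.38 × 0.07 / 0.0001574 = 4170 d
  layer 2 (clean gravel): t_2 = 11.0 × 0.22 / 0.0001574 = 15371 d
Total t = Σ t_i = 19541 days = 53.50 years.

53.5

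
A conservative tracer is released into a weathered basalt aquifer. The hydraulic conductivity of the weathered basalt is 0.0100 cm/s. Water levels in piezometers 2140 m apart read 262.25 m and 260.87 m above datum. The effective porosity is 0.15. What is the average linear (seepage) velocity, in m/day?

0.0371

Convert K: 0.0100 cm/s × 864 = 8.640 m/day.
Hydraulic gradient i = (262.25 − 260.87) / 2140 = 1.38 / 2140 = 0.0006449.
Darcy flux q = K · i = 8.640 × 0.0006449 = 0.005572 m/day.
Seepage velocity v = q / n_e = 0.005572 / 0.15 = 0.03714 m/day.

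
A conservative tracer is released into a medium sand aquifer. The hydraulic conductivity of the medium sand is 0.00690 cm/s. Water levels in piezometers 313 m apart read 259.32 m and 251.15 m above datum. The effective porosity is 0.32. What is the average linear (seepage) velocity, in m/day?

Convert K: 0.00690 cm/s × 864 = 5.962 m/day.
Hydraulic gradient i = (259.32 − 251.15) / 313 = 8.17 / 313 = 0.02610.
Darcy flux q = K · i = 5.962 × 0.02610 = 0.1556 m/day.
Seepage velocity v = q / n_e = 0.1556 / 0.32 = 0.4863 m/day.

0.486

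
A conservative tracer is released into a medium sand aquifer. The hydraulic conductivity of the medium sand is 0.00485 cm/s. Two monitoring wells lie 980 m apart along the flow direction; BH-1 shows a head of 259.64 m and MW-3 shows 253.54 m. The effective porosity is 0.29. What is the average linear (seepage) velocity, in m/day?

Convert K: 0.00485 cm/s × 864 = 4.190 m/day.
Hydraulic gradient i = (259.64 − 253.54) / 980 = 6.1 / 980 = 0.006224.
Darcy flux q = K · i = 4.190 × 0.006224 = 0.02608 m/day.
Seepage velocity v = q / n_e = 0.02608 / 0.29 = 0.08994 m/day.

0.0899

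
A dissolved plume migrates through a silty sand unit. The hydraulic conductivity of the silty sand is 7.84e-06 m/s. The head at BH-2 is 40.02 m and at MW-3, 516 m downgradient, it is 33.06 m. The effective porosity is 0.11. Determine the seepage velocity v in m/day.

0.0831

Convert K: 7.84e-06 m/s × 86400 = 0.6774 m/day.
Hydraulic gradient i = (40.02 − 33.06) / 516 = 6.96 / 516 = 0.01349.
Darcy flux q = K · i = 0.6774 × 0.01349 = 0.009137 m/day.
Seepage velocity v = q / n_e = 0.009137 / 0.11 = 0.08306 m/day.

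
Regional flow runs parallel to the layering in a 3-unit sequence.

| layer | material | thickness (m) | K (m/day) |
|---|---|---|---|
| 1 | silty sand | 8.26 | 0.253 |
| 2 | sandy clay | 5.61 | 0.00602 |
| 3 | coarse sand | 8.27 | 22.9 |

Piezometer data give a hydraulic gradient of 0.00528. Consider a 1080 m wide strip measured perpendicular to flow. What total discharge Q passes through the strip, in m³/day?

1090

Flow is parallel to layering, so each bed carries its own Darcy discharge and the transmissivities add.
Σ(K_i·b_i) = 0.253×8.26 + 0.00602×5.61 + 22.9×8.27 = 191.5 m²/day.
Hydraulic gradient i = 0.00528.
Q = Σ(K_i·b_i) · W · i = 191.5 × 1080 × 0.005280 = 1092 m³/day.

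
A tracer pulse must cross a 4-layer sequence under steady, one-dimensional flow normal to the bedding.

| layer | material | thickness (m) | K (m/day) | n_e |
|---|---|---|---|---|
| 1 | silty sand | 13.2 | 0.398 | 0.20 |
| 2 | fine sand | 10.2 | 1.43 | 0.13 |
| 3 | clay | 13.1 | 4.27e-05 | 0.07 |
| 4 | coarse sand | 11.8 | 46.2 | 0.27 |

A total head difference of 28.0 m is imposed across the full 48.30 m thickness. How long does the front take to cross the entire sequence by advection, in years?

242

With flow normal to the layers, continuity requires the same specific discharge q through every layer.
Σ(b_i/K_i) = 13.2/0.398 + 10.2/1.43 + 13.1/4.27e-05 + 11.8/46.2 = 3.068e+05 d.
q = Δh / Σ(b_i/K_i) = 28.0 / 3.068e+05 = 9.126e-05 m/day.
In each layer the seepage velocity is v_i = q/n_i, so the layer transit time is t_i = b_i·n_i / q:
  layer 1 (silty sand): t_1 = 13.2 × 0.20 / 9.126e-05 = 28930 d
  layer 2 (fine sand): t_2 = 10.2 × 0.13 / 9.126e-05 = 14531 d
  layer 3 (clay): t_3 = 13.1 × 0.07 / 9.126e-05 = 10049 d
  layer 4 (coarse sand): t_4 = 11.8 × 0.27 / 9.126e-05 = 34913 d
Total t = Σ t_i = 88422 days = 242.1 years.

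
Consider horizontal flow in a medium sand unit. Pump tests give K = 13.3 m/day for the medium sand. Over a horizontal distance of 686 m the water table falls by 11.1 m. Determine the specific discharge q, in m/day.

Hydraulic gradient i = Δh / L = 11.1 / 686 = 0.01618.
Specific discharge q = K · i = 13.30 × 0.01618 = 0.2152 m/day.

0.215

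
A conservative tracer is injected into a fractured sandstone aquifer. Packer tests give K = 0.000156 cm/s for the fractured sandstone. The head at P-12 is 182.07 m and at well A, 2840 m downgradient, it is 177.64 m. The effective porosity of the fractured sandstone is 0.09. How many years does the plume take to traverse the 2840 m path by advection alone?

3330

Convert K: 0.000156 cm/s × 864 = 0.1348 m/day.
Hydraulic gradient i = (182.07 − 177.64) / 2840 = 4.43 / 2840 = 0.001560.
Darcy flux q = K · i = 0.1348 × 0.001560 = 0.0002102 m/day.
Seepage velocity v = q / n_e = 0.0002102 / 0.09 = 0.002336 m/day.
Travel time t = L / v = 2840 / 0.002336 = 1.216e+06 days = 3328 years.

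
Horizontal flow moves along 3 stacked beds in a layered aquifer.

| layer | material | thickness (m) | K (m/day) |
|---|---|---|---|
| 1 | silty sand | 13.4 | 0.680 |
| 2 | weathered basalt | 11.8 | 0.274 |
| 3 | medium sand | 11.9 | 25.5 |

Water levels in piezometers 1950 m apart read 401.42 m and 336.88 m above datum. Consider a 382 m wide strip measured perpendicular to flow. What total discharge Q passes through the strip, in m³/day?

3990

Flow is parallel to layering, so each bed carries its own Darcy discharge and the transmissivities add.
Σ(K_i·b_i) = 0.680×13.4 + 0.274×11.8 + 25.5×11.9 = 315.8 m²/day.
Hydraulic gradient i = (401.42 − 336.88) / 1950 = 64.54 / 1950 = 0.03310.
Q = Σ(K_i·b_i) · W · i = 315.8 × 382 × 0.03310 = 3993 m³/day.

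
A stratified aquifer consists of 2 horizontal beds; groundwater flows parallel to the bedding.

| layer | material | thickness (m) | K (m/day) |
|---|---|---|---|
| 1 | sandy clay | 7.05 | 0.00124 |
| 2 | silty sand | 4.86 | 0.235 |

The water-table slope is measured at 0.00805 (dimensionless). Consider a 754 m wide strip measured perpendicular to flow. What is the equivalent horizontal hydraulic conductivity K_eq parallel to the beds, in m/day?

0.0966

Flow is parallel to layering, so each bed carries its own Darcy discharge and the transmissivities add.
Σ(K_i·b_i) = 0.00124×7.05 + 0.235×4.86 = 1.151 m²/day.
Total thickness b = 11.91 m, so K_eq = Σ(K_i·b_i)/b = 0.09663 m/day.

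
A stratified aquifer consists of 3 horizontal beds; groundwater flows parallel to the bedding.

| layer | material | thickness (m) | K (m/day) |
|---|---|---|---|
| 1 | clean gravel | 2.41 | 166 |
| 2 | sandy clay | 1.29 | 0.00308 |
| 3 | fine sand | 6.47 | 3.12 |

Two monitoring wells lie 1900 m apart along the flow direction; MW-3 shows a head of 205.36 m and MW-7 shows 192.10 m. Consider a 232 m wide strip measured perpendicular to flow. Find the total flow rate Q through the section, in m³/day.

Flow is parallel to layering, so each bed carries its own Darcy discharge and the transmissivities add.
Σ(K_i·b_i) = 166×2.41 + 0.00308×1.29 + 3.12×6.47 = 420.3 m²/day.
Hydraulic gradient i = (205.36 − 192.10) / 1900 = 13.26 / 1900 = 0.006979.
Q = Σ(K_i·b_i) · W · i = 420.3 × 232 × 0.006979 = 680.4 m³/day.

680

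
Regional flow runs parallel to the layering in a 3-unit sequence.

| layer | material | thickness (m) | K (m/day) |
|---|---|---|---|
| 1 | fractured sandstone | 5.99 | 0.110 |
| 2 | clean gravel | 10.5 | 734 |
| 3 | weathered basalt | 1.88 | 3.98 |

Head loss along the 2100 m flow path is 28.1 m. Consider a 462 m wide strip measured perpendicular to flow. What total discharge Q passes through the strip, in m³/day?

Flow is parallel to layering, so each bed carries its own Darcy discharge and the transmissivities add.
Σ(K_i·b_i) = 0.110×5.99 + 734×10.5 + 3.98×1.88 = 7715 m²/day.
Hydraulic gradient i = Δh / L = 28.1 / 2100 = 0.01338.
Q = Σ(K_i·b_i) · W · i = 7715 × 462 × 0.01338 = 47695 m³/day.

47700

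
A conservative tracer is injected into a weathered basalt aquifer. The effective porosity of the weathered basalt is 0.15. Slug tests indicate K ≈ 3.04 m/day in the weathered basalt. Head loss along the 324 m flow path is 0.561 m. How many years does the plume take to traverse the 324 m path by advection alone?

25.3

Hydraulic gradient i = Δh / L = 0.561 / 324 = 0.001731.
Darcy flux q = K · i = 3.040 × 0.001731 = 0.005264 m/day.
Seepage velocity v = q / n_e = 0.005264 / 0.15 = 0.03509 m/day.
Travel time t = L / v = 324 / 0.03509 = 9233 days = 25.28 years.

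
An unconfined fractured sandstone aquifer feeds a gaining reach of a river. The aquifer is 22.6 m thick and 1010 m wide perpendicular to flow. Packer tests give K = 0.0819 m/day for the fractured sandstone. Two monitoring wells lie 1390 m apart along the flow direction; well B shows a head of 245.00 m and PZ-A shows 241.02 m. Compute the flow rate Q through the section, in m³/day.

Cross-sectional area A = 1010 × 22.6 = 22826 m².
Hydraulic gradient i = (245.00 − 241.02) / 1390 = 3.98 / 1390 = 0.002863.
Darcy's law: Q = K · A · i = 0.08190 × 22826 × 0.002863 = 5.353 m³/day.

5.35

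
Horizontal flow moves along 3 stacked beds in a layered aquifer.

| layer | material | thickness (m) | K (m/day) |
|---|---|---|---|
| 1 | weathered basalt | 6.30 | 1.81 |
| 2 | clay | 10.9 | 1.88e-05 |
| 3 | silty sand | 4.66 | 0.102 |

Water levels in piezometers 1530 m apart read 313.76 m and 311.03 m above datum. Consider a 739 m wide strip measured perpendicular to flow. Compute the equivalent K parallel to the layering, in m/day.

0.543

Flow is parallel to layering, so each bed carries its own Darcy discharge and the transmissivities add.
Σ(K_i·b_i) = 1.81×6.30 + 1.88e-05×10.9 + 0.102×4.66 = 11.88 m²/day.
Total thickness b = 21.86 m, so K_eq = Σ(K_i·b_i)/b = 0.5434 m/day.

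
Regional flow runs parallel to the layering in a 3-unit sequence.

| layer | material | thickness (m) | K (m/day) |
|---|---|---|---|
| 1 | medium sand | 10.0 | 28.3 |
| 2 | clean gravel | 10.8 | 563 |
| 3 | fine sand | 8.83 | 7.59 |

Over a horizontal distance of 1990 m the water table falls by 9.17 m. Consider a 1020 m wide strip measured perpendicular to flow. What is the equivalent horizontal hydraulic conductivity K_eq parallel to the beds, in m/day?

Flow is parallel to layering, so each bed carries its own Darcy discharge and the transmissivities add.
Σ(K_i·b_i) = 28.3×10.0 + 563×10.8 + 7.59×8.83 = 6430 m²/day.
Total thickness b = 29.63 m, so K_eq = Σ(K_i·b_i)/b = 217.0 m/day.

217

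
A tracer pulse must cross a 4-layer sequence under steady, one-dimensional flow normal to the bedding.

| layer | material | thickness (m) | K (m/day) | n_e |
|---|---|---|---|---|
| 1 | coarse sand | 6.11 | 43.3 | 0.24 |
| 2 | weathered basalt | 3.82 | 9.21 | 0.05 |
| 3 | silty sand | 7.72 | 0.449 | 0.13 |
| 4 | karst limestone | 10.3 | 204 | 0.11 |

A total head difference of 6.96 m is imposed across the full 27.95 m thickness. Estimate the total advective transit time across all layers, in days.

With flow normal to the layers, continuity requires the same specific discharge q through every layer.
Σ(b_i/K_i) = 6.11/43.3 + 3.82/9.21 + 7.72/0.449 + 10.3/204 = 17.80 d.
q = Δh / Σ(b_i/K_i) = 6.96 / 17.80 = 0.3910 m/day.
In each layer the seepage velocity is v_i = q/n_i, so the layer transit time is t_i = b_i·n_i / q:
  layer 1 (coarse sand): t_1 = 6.11 × 0.24 / 0.3910 = 3.750 d
  layer 2 (weathered basalt): t_2 = 3.82 × 0.05 / 0.3910 = 0.4885 d
  layer 3 (silty sand): t_3 = 7.72 × 0.13 / 0.3910 = 2.567 d
  layer 4 (karst limestone): t_4 = 10.3 × 0.11 / 0.3910 = 2.898 d
Total t = Σ t_i = 9.703 days.

9.70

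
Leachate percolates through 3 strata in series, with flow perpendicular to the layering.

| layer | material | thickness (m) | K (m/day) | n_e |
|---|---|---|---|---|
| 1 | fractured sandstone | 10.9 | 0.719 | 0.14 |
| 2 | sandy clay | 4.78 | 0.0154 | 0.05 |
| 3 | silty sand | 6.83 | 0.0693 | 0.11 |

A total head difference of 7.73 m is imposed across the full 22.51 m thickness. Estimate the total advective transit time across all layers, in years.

0.378

With flow normal to the layers, continuity requires the same specific discharge q through every layer.
Σ(b_i/K_i) = 10.9/0.719 + 4.78/0.0154 + 6.83/0.0693 = 424.1 d.
q = Δh / Σ(b_i/K_i) = 7.73 / 424.1 = 0.01823 m/day.
In each layer the seepage velocity is v_i = q/n_i, so the layer transit time is t_i = b_i·n_i / q:
  layer 1 (fractured sandstone): t_1 = 10.9 × 0.14 / 0.01823 = 83.72 d
  layer 2 (sandy clay): t_2 = 4.78 × 0.05 / 0.01823 = 13.11 d
  layer 3 (silty sand): t_3 = 6.83 × 0.11 / 0.01823 = 41.22 d
Total t = Σ t_i = 138.1 days = 0.3780 years.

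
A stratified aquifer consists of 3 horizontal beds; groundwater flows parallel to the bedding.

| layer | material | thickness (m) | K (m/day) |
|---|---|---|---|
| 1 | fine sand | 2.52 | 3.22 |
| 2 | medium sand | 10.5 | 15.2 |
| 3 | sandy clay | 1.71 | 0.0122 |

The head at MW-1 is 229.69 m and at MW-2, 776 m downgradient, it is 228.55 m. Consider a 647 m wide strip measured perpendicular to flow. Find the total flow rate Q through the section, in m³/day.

Flow is parallel to layering, so each bed carries its own Darcy discharge and the transmissivities add.
Σ(K_i·b_i) = 3.22×2.52 + 15.2×10.5 + 0.0122×1.71 = 167.7 m²/day.
Hydraulic gradient i = (229.69 − 228.55) / 776 = 1.14 / 776 = 0.001469.
Q = Σ(K_i·b_i) · W · i = 167.7 × 647 × 0.001469 = 159.4 m³/day.

159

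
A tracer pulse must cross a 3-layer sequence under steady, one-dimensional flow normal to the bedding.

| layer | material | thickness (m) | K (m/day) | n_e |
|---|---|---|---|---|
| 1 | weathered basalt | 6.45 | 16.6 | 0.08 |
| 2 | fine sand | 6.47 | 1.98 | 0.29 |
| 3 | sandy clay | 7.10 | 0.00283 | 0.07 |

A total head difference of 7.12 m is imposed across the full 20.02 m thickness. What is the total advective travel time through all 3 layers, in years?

With flow normal to the layers, continuity requires the same specific discharge q through every layer.
Σ(b_i/K_i) = 6.45/16.6 + 6.47/1.98 + 7.10/0.00283 = 2512 d.
q = Δh / Σ(b_i/K_i) = 7.12 / 2512 = 0.002834 m/day.
In each layer the seepage velocity is v_i = q/n_i, so the layer transit time is t_i = b_i·n_i / q:
  layer 1 (weathered basalt): t_1 = 6.45 × 0.08 / 0.002834 = 182.1 d
  layer 2 (fine sand): t_2 = 6.47 × 0.29 / 0.002834 = 662.1 d
  layer 3 (sandy clay): t_3 = 7.10 × 0.07 / 0.002834 = 175.4 d
Total t = Σ t_i = 1020 days = 2.791 years.

2.79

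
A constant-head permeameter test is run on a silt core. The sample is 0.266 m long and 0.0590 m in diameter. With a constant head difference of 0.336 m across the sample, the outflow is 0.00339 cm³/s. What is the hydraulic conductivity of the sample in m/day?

Cross-sectional area A = π·(d/2)² = π × (0.0590/2)² = 0.002734 m².
Convert discharge: 0.00339 cm³/s = 3.390e-09 m³/s.
Darcy's law rearranged: K = Q·L / (A·Δh) = 3.390e-09 × 0.266 / (0.002734 × 0.336) = 9.816e-07 m/s = 0.08481 m/day.

0.0848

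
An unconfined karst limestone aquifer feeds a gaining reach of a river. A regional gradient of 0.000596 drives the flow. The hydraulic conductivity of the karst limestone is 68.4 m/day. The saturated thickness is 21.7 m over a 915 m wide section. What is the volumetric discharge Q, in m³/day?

809

Cross-sectional area A = 915 × 21.7 = 19856 m².
Hydraulic gradient i = 0.000596.
Darcy's law: Q = K · A · i = 68.40 × 19856 × 0.0005960 = 809.4 m³/day.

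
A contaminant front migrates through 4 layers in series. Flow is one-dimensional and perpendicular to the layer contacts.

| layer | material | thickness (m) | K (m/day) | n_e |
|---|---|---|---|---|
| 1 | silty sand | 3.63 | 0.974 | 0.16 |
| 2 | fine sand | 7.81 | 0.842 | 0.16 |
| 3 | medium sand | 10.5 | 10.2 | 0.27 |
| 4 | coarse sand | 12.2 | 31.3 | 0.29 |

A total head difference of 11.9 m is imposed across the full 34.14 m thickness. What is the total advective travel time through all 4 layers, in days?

With flow normal to the layers, continuity requires the same specific discharge q through every layer.
Σ(b_i/K_i) = 3.63/0.974 + 7.81/0.842 + 10.5/10.2 + 12.2/31.3 = 14.42 d.
q = Δh / Σ(b_i/K_i) = 11.9 / 14.42 = 0.8251 m/day.
In each layer the seepage velocity is v_i = q/n_i, so the layer transit time is t_i = b_i·n_i / q:
  layer 1 (silty sand): t_1 = 3.63 × 0.16 / 0.8251 = 0.7039 d
  layer 2 (fine sand): t_2 = 7.81 × 0.16 / 0.8251 = 1.514 d
  layer 3 (medium sand): t_3 = 10.5 × 0.27 / 0.8251 = 3.436 d
  layer 4 (coarse sand): t_4 = 12.2 × 0.29 / 0.8251 = 4.288 d
Total t = Σ t_i = 9.942 days.

9.94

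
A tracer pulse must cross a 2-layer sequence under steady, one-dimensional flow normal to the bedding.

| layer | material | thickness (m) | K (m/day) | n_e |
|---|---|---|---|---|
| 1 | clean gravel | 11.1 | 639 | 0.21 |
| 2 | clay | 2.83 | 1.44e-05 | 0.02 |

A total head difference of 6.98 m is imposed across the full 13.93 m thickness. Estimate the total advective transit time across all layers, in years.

184

With flow normal to the layers, continuity requires the same specific discharge q through every layer.
Σ(b_i/K_i) = 11.1/639 + 2.83/1.44e-05 = 1.965e+05 d.
q = Δh / Σ(b_i/K_i) = 6.98 / 1.965e+05 = 3.552e-05 m/day.
In each layer the seepage velocity is v_i = q/n_i, so the layer transit time is t_i = b_i·n_i / q:
  layer 1 (clean gravel): t_1 = 11.1 × 0.21 / 3.552e-05 = 65631 d
  layer 2 (clay): t_2 = 2.83 × 0.02 / 3.552e-05 = 1594 d
Total t = Σ t_i = 67225 days = 184.1 years.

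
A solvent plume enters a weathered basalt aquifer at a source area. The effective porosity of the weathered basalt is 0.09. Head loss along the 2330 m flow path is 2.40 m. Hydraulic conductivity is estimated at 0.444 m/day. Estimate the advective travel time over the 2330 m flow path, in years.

Hydraulic gradient i = Δh / L = 2.40 / 2330 = 0.001030.
Darcy flux q = K · i = 0.4440 × 0.001030 = 0.0004573 m/day.
Seepage velocity v = q / n_e = 0.0004573 / 0.09 = 0.005082 m/day.
Travel time t = L / v = 2330 / 0.005082 = 4.585e+05 days = 1255 years.

1260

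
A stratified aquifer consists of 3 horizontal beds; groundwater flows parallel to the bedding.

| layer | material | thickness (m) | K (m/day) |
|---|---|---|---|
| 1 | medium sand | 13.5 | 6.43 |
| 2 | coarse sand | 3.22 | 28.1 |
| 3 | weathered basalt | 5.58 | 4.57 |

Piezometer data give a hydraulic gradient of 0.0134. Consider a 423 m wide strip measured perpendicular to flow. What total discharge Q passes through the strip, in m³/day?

1150

Flow is parallel to layering, so each bed carries its own Darcy discharge and the transmissivities add.
Σ(K_i·b_i) = 6.43×13.5 + 28.1×3.22 + 4.57×5.58 = 202.8 m²/day.
Hydraulic gradient i = 0.0134.
Q = Σ(K_i·b_i) · W · i = 202.8 × 423 × 0.01340 = 1149 m³/day.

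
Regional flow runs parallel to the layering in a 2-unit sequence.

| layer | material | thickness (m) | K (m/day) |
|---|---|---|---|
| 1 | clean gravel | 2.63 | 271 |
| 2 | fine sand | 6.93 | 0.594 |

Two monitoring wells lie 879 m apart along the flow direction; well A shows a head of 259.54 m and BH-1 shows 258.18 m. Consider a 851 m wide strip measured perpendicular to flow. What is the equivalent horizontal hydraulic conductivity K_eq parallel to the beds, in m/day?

Flow is parallel to layering, so each bed carries its own Darcy discharge and the transmissivities add.
Σ(K_i·b_i) = 271×2.63 + 0.594×6.93 = 716.8 m²/day.
Total thickness b = 9.560 m, so K_eq = Σ(K_i·b_i)/b = 74.98 m/day.

75.0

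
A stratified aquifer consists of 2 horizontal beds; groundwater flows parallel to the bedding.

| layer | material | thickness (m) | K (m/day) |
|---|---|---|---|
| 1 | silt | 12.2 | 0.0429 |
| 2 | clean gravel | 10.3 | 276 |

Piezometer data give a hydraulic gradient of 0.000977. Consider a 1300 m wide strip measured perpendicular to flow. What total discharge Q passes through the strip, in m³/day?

3610

Flow is parallel to layering, so each bed carries its own Darcy discharge and the transmissivities add.
Σ(K_i·b_i) = 0.0429×12.2 + 276×10.3 = 2843 m²/day.
Hydraulic gradient i = 0.000977.
Q = Σ(K_i·b_i) · W · i = 2843 × 1300 × 0.0009770 = 3611 m³/day.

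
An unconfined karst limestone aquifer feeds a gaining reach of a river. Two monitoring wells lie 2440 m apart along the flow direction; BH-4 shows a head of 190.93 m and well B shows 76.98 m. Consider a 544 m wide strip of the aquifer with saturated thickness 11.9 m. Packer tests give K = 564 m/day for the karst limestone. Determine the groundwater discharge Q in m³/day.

171000

Cross-sectional area A = 544 × 11.9 = 6474 m².
Hydraulic gradient i = (190.93 − 76.98) / 2440 = 113.95 / 2440 = 0.04670.
Darcy's law: Q = K · A · i = 564.0 × 6474 × 0.04670 = 1.705e+05 m³/day.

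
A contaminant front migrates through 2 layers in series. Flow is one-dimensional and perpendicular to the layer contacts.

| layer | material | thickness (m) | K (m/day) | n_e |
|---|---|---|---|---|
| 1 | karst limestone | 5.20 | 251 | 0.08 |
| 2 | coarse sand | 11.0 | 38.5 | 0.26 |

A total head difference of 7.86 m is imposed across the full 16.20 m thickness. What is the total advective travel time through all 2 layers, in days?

With flow normal to the layers, continuity requires the same specific discharge q through every layer.
Σ(b_i/K_i) = 5.20/251 + 11.0/38.5 = 0.3064 d.
q = Δh / Σ(b_i/K_i) = 7.86 / 0.3064 = 25.65 m/day.
In each layer the seepage velocity is v_i = q/n_i, so the layer transit time is t_i = b_i·n_i / q:
  layer 1 (karst limestone): t_1 = 5.20 × 0.08 / 25.65 = 0.01622 d
  layer 2 (coarse sand): t_2 = 11.0 × 0.26 / 25.65 = 0.1115 d
Total t = Σ t_i = 0.1277 days.

0.128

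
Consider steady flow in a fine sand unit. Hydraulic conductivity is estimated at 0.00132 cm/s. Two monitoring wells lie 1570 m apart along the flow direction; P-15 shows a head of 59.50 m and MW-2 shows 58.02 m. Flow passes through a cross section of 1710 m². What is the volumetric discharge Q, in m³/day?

Convert K: 0.00132 cm/s × 864 = 1.140 m/day.
Hydraulic gradient i = (59.50 − 58.02) / 1570 = 1.48 / 1570 = 0.0009427.
Darcy's law: Q = K · A · i = 1.140 × 1710 × 0.0009427 = 1.838 m³/day.

1.84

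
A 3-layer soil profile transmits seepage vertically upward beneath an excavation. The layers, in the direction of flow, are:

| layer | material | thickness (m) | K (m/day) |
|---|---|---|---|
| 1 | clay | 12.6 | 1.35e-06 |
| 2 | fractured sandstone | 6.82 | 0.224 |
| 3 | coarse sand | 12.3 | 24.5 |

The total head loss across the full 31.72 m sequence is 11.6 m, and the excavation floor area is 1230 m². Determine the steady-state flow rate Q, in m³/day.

0.00153

Flow is perpendicular to layering, so the layers act in series and the equivalent K is the thickness-weighted harmonic mean.
Total thickness L = 12.6 + 6.82 + 12.3 = 31.72 m.
Σ(b_i/K_i) = 12.6/1.35e-06 + 6.82/0.224 + 12.3/24.5 = 9.333e+06 d.
K_eq = L / Σ(b_i/K_i) = 31.72 / 9.333e+06 = 3.399e-06 m/day.
Q = K_eq · A · (Δh/L) = 3.399e-06 × 1230 × (11.6/31.72) = 0.001529 m³/day.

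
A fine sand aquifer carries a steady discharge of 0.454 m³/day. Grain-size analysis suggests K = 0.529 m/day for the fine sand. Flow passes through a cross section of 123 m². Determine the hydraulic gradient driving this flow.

0.00698

From Q = K·A·i, i = Q / (K·A) = 0.454 / (0.5290 × 123.0) = 0.006977.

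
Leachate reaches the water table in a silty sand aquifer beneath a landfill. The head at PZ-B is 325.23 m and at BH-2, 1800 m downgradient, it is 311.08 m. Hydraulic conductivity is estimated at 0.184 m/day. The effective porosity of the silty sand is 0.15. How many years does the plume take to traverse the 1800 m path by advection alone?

511

Hydraulic gradient i = (325.23 − 311.08) / 1800 = 14.15 / 1800 = 0.007861.
Darcy flux q = K · i = 0.1840 × 0.007861 = 0.001446 m/day.
Seepage velocity v = q / n_e = 0.001446 / 0.15 = 0.009643 m/day.
Travel time t = L / v = 1800 / 0.009643 = 1.867e+05 days = 511.1 years.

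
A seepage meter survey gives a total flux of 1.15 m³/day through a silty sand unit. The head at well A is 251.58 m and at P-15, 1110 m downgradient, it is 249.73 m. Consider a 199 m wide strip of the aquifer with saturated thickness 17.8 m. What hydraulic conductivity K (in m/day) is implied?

0.195

Cross-sectional area A = 199 × 17.8 = 3542 m².
Hydraulic gradient i = (251.58 − 249.73) / 1110 = 1.85 / 1110 = 0.001667.
From Q = K·A·i, K = Q / (A·i) = 1.15 / (3542 × 0.001667) = 0.1948 m/day.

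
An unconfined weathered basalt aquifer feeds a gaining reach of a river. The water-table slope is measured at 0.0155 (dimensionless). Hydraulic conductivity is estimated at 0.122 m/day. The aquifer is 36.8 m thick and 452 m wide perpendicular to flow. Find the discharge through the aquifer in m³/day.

31.5

Cross-sectional area A = 452 × 36.8 = 16634 m².
Hydraulic gradient i = 0.0155.
Darcy's law: Q = K · A · i = 0.1220 × 16634 × 0.01550 = 31.45 m³/day.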